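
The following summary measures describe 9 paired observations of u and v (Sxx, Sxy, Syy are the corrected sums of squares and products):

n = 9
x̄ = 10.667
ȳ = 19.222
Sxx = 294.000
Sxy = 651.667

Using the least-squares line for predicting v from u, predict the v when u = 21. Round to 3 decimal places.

b = Sxy/Sxx = 651.667/294 = 2.216554
a = ȳ − b·x̄ = 19.222 − 2.216554·10.667 = -4.421986
ŷ(21) = a + b·21 = -4.421986 + 2.216554·21 = 42.125657

42.126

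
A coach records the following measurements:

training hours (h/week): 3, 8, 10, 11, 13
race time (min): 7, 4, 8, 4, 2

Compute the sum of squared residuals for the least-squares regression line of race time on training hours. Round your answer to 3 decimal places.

n = 5, Σx = 45, Σy = 25, Σxy = 203, Σx² = 463, Σy² = 149
Sxx = Σx² − (Σx)²/n = 463 − 405 = 58
Sxy = Σxy − (Σx)(Σy)/n = 203 − 225 = -22
Syy = Σy² − (Σy)²/n = 149 − 125 = 24
b = Sxy/Sxx = -22/58 = -0.379310
SSE = Syy − b·Sxy = 24 − (-0.379310)·(-22) = 15.655172

15.655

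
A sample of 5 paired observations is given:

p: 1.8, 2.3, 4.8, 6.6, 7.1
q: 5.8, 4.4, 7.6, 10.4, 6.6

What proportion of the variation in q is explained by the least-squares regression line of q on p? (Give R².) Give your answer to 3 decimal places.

n = 5, Σx = 22.6, Σy = 34.8, Σxy = 172.54, Σx² = 125.54, Σy² = 262.48
Sxx = Σx² − (Σx)²/n = 125.54 − 102.152 = 23.388
Sxy = Σxy − (Σx)(Σy)/n = 172.54 − 157.296 = 15.244
Syy = Σy² − (Σy)²/n = 262.48 − 242.208 = 20.272
R² = Sxy²/(Sxx·Syy) = (15.244)²/(23.388·20.272) = 0.490127

0.490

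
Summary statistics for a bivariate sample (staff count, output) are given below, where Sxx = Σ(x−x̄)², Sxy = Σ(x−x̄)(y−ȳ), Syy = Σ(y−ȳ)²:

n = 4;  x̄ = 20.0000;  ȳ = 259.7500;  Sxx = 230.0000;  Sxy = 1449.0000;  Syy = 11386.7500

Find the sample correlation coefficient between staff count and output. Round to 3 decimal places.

r = Sxy/√(Sxx·Syy) = 1449/√(2618952.5) = 1449/1618.317799 = 0.895374

0.895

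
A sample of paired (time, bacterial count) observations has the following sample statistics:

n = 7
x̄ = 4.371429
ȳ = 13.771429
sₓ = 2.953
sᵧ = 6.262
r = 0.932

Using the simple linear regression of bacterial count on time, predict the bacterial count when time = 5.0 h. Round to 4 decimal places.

b = r · sᵧ/sₓ = 0.932 · 6.262/2.953 = 1.976358
a = ȳ − b·x̄ = 13.771429 − 1.976358·4.371429 = 5.131922
ŷ(5.0) = a + b·5.0 = 5.131922 + 1.976358·5 = 15.013710

15.0137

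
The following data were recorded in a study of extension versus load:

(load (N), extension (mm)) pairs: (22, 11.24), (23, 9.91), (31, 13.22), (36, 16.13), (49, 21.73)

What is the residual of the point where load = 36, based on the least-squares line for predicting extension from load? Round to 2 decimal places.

0.09

n = 5, Σx = 161, Σy = 72.23, Σxy = 2530.48, Σx² = 5671
Sxx = Σx² − (Σx)²/n = 5671 − 5184.2 = 486.8
Sxy = Σxy − (Σx)(Σy)/n = 2530.48 − 2325.806 = 204.674
b = Sxy/Sxx = 204.674/486.8 = 0.420448
a = ȳ − b·x̄ = 14.446 − 0.420448·32.2 = 0.907580
ŷ(36) = 0.907580 + 0.420448·36 = 16.043702
residual = y − ŷ = 16.13 − 16.043702 = 0.086298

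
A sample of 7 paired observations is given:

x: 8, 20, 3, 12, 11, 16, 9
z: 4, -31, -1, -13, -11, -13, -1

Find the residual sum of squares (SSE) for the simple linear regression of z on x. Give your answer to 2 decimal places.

n = 7, Σx = 79, Σy = -66, Σxy = -1085, Σx² = 1075, Σy² = 1438
Sxx = Σx² − (Σx)²/n = 1075 − 891.571429 = 183.428571
Sxy = Σxy − (Σx)(Σy)/n = -1085 − (-744.857143) = -340.142857
Syy = Σy² − (Σy)²/n = 1438 − 622.285714 = 815.714286
b = Sxy/Sxx = -340.142857/183.428571 = -1.854361
SSE = Syy − b·Sxy = 815.714286 − (-1.854361)·(-340.142857) = 184.966511

184.97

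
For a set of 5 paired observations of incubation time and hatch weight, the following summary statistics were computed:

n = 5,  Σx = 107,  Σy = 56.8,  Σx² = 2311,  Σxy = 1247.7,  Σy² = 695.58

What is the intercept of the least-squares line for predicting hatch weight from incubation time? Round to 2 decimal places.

Sxx = Σx² − (Σx)²/n = 2311 − 2289.8 = 21.2
Sxy = Σxy − (Σx)(Σy)/n = 1247.7 − 1215.52 = 32.18
b = Sxy/Sxx = 32.18/21.2 = 1.517925
a = ȳ − b·x̄ = 11.36 − 1.517925·21.4 = -21.123585

-21.12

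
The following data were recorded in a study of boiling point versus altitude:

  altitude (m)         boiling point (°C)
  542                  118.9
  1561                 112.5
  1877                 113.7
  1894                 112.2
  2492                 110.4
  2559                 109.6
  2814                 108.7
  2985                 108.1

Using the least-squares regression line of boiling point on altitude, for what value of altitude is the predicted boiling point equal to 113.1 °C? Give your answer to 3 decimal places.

1775.978

n = 8, Σx = 16724, Σy = 894.1, Σxy = 1850121.5, Σx² = 39428216
Sxx = Σx² − (Σx)²/n = 39428216 − 34961522 = 4466694
Sxy = Σxy − (Σx)(Σy)/n = 1850121.5 − 1869116.05 = -18994.55
b = Sxy/Sxx = -18994.55/4466694 = -0.004252
a = ȳ − b·x̄ = 111.7625 − (-0.004252)·2090.5 = 120.652320
Set a + b·x = 113.1: x = (113.1 − 120.652320) / (-0.004252) = 1775.978033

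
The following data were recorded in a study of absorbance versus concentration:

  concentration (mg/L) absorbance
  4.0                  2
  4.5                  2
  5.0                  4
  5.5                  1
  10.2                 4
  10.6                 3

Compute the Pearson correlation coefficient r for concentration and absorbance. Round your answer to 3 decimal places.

0.500

n = 6, Σx = 39.8, Σy = 16, Σxy = 115.1, Σx² = 307.9, Σy² = 50
Sxx = Σx² − (Σx)²/n = 307.9 − 264.006667 = 43.893333
Sxy = Σxy − (Σx)(Σy)/n = 115.1 − 106.133333 = 8.966667
Syy = Σy² − (Σy)²/n = 50 − 42.666667 = 7.333333
r = Sxy/√(Sxx·Syy) = 8.966667/√(321.884444) = 8.966667/17.941138 = 0.499782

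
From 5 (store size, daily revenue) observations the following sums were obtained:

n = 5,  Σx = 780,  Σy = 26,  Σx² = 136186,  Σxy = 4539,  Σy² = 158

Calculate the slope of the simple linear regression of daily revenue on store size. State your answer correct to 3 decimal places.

0.033

Sxx = Σx² − (Σx)²/n = 136186 − 121680 = 14506
Sxy = Σxy − (Σx)(Σy)/n = 4539 − 4056 = 483
b = Sxy/Sxx = 483/14506 = 0.033297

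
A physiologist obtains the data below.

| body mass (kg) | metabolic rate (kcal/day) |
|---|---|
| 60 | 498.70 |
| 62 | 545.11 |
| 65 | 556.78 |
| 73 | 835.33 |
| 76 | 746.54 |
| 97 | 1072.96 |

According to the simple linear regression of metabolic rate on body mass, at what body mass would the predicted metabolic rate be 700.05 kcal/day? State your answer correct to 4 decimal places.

71.5786

n = 6, Σx = 433, Σy = 4255.42, Σxy = 321702.77, Σx² = 32183
Sxx = Σx² − (Σx)²/n = 32183 − 31248.166667 = 934.833333
Sxy = Σxy − (Σx)(Σy)/n = 321702.77 − 307099.476667 = 14603.293333
b = Sxy/Sxx = 14603.293333/934.833333 = 15.621280
a = ȳ − b·x̄ = 709.236667 − 15.621280·72.166667 = -418.099046
Set a + b·x = 700.05: x = (700.05 − (-418.099046)) / 15.621280 = 71.578580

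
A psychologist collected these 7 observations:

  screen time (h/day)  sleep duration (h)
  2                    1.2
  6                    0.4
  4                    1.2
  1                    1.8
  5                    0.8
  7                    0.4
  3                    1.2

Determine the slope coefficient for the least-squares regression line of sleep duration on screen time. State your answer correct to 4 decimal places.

-0.2214

n = 7, Σx = 28, Σy = 7, Σxy = 21.8, Σx² = 140
Sxx = Σx² − (Σx)²/n = 140 − 112 = 28
Sxy = Σxy − (Σx)(Σy)/n = 21.8 − 28 = -6.2
b = Sxy/Sxx = -6.2/28 = -0.221429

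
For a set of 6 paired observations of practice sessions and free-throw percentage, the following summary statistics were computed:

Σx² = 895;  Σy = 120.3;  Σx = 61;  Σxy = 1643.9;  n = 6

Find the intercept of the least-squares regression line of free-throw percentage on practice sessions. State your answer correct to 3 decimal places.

4.482

Sxx = Σx² − (Σx)²/n = 895 − 620.166667 = 274.833333
Sxy = Σxy − (Σx)(Σy)/n = 1643.9 − 1223.05 = 420.85
b = Sxy/Sxx = 420.85/274.833333 = 1.531292
a = ȳ − b·x̄ = 20.05 − 1.531292·10.166667 = 4.481868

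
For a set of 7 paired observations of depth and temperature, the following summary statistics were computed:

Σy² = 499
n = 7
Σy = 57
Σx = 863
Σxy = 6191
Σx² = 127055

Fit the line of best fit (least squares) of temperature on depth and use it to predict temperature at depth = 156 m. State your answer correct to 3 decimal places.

6.819

Sxx = Σx² − (Σx)²/n = 127055 − 106395.571429 = 20659.428571
Sxy = Σxy − (Σx)(Σy)/n = 6191 − 7027.285714 = -836.285714
b = Sxy/Sxx = -836.285714/20659.428571 = -0.040480
a = ȳ − b·x̄ = 8.142857 − (-0.040480)·123.285714 = 13.133415
ŷ(156) = a + b·156 = 13.133415 + (-0.040480)·156 = 6.818595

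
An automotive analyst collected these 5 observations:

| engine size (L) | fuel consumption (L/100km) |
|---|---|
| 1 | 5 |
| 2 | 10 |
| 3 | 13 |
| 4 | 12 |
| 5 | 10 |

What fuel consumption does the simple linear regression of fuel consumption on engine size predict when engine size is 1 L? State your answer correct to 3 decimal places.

7.600

n = 5, Σx = 15, Σy = 50, Σxy = 162, Σx² = 55
Sxx = Σx² − (Σx)²/n = 55 − 45 = 10
Sxy = Σxy − (Σx)(Σy)/n = 162 − 150 = 12
b = Sxy/Sxx = 12/10 = 1.2
a = ȳ − b·x̄ = 10 − 1.2·3 = 6.4
ŷ(1) = a + b·1 = 6.4 + 1.2·1 = 7.6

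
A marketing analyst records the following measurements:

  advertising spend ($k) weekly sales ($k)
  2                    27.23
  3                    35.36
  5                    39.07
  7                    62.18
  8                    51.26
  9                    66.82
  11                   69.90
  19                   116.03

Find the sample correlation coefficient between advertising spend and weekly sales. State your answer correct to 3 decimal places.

n = 8, Σx = 64, Σy = 467.85, Σxy = 4776.08, Σx² = 714, Σy² = 32826.0907
Sxx = Σx² − (Σx)²/n = 714 − 512 = 202
Sxy = Σxy − (Σx)(Σy)/n = 4776.08 − 3742.8 = 1033.28
Syy = Σy² − (Σy)²/n = 32826.0907 − 27360.452812 = 5465.637888
r = Sxy/√(Sxx·Syy) = 1033.28/√(1104058.853275) = 1033.28/1050.742049 = 0.983381

0.983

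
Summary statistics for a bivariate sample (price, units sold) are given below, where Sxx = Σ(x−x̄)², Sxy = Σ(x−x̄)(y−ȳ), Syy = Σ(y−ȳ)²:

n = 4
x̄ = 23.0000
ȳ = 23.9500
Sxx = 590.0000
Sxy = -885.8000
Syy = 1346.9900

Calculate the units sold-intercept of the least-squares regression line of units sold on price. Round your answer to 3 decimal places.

58.481

b = Sxy/Sxx = -885.8/590 = -1.501356
a = ȳ − b·x̄ = 23.95 − (-1.501356)·23 = 58.481186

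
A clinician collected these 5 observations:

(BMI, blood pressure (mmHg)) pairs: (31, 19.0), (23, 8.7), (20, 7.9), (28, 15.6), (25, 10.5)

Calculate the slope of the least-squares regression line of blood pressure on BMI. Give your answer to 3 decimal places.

1.082

n = 5, Σx = 127, Σy = 61.7, Σxy = 1646.4, Σx² = 3299
Sxx = Σx² − (Σx)²/n = 3299 − 3225.8 = 73.2
Sxy = Σxy − (Σx)(Σy)/n = 1646.4 − 1567.18 = 79.22
b = Sxy/Sxx = 79.22/73.2 = 1.082240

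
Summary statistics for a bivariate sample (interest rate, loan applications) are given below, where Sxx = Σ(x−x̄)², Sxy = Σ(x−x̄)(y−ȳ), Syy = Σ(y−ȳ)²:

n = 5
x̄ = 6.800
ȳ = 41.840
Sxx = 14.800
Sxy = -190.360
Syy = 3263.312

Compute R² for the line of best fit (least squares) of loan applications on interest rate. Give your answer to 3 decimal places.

0.750

R² = Sxy²/(Sxx·Syy) = (-190.36)²/(14.8·3263.312) = 0.750293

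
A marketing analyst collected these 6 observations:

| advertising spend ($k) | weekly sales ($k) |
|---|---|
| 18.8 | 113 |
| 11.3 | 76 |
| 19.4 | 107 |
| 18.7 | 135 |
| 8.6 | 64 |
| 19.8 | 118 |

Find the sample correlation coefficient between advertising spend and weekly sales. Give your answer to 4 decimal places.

n = 6, Σx = 96.6, Σy = 613, Σxy = 10470.3, Σx² = 1673.18, Σy² = 66239
Sxx = Σx² − (Σx)²/n = 1673.18 − 1555.26 = 117.92
Sxy = Σxy − (Σx)(Σy)/n = 10470.3 − 9869.3 = 601
Syy = Σy² − (Σy)²/n = 66239 − 62628.166667 = 3610.833333
r = Sxy/√(Sxx·Syy) = 601/√(425789.466667) = 601/652.525453 = 0.921037

0.9210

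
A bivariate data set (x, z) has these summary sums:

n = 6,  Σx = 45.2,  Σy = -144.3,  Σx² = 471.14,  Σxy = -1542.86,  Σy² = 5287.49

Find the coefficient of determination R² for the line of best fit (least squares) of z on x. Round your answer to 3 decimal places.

0.875

Sxx = Σx² − (Σx)²/n = 471.14 − 340.506667 = 130.633333
Sxy = Σxy − (Σx)(Σy)/n = -1542.86 − (-1087.06) = -455.8
Syy = Σy² − (Σy)²/n = 5287.49 − 3470.415 = 1817.075
R² = Sxy²/(Sxx·Syy) = (-455.8)²/(130.633333·1817.075) = 0.875229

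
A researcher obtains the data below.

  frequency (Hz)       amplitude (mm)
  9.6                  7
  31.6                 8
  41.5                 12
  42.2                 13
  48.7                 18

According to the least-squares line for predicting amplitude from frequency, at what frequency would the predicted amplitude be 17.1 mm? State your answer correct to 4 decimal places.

n = 5, Σx = 173.6, Σy = 58, Σxy = 2243.2, Σx² = 6965.5
Sxx = Σx² − (Σx)²/n = 6965.5 − 6027.392 = 938.108
Sxy = Σxy − (Σx)(Σy)/n = 2243.2 − 2013.76 = 229.44
b = Sxy/Sxx = 229.44/938.108 = 0.244577
a = ȳ − b·x̄ = 11.6 − 0.244577·34.72 = 3.108273
Set a + b·x = 17.1: x = (17.1 − 3.108273) / 0.244577 = 57.207770

57.2078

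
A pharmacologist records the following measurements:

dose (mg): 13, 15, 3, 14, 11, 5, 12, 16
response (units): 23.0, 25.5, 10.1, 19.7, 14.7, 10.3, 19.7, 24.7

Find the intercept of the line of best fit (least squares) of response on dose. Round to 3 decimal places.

4.869

n = 8, Σx = 89, Σy = 147.7, Σxy = 1832.4, Σx² = 1145
Sxx = Σx² − (Σx)²/n = 1145 − 990.125 = 154.875
Sxy = Σxy − (Σx)(Σy)/n = 1832.4 − 1643.1625 = 189.2375
b = Sxy/Sxx = 189.2375/154.875 = 1.221872
a = ȳ − b·x̄ = 18.4625 − 1.221872·11.125 = 4.869169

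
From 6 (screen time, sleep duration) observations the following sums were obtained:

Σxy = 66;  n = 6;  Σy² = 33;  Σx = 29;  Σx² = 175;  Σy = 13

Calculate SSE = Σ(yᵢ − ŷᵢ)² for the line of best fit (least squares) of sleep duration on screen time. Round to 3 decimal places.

Sxx = Σx² − (Σx)²/n = 175 − 140.166667 = 34.833333
Sxy = Σxy − (Σx)(Σy)/n = 66 − 62.833333 = 3.166667
Syy = Σy² − (Σy)²/n = 33 − 28.166667 = 4.833333
b = Sxy/Sxx = 3.166667/34.833333 = 0.090909
SSE = Syy − b·Sxy = 4.833333 − 0.090909·3.166667 = 4.545455

4.545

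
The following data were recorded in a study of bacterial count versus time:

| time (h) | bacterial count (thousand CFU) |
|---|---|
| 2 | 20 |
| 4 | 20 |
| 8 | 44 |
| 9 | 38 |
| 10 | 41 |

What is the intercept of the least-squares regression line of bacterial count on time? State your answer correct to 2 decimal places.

11.88

n = 5, Σx = 33, Σy = 163, Σxy = 1224, Σx² = 265
Sxx = Σx² − (Σx)²/n = 265 − 217.8 = 47.2
Sxy = Σxy − (Σx)(Σy)/n = 1224 − 1075.8 = 148.2
b = Sxy/Sxx = 148.2/47.2 = 3.139831
a = ȳ − b·x̄ = 32.6 − 3.139831·6.6 = 11.877119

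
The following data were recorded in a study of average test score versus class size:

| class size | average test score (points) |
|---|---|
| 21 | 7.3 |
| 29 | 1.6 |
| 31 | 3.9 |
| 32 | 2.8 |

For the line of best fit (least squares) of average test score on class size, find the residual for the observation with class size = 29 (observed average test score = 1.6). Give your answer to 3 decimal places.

-1.994

n = 4, Σx = 113, Σy = 15.6, Σxy = 410.2, Σx² = 3267
Sxx = Σx² − (Σx)²/n = 3267 − 3192.25 = 74.75
Sxy = Σxy − (Σx)(Σy)/n = 410.2 − 440.7 = -30.5
b = Sxy/Sxx = -30.5/74.75 = -0.408027
a = ȳ − b·x̄ = 3.9 − (-0.408027)·28.25 = 15.426756
ŷ(29) = 15.426756 + (-0.408027)·29 = 3.593980
residual = y − ŷ = 1.6 − 3.593980 = -1.993980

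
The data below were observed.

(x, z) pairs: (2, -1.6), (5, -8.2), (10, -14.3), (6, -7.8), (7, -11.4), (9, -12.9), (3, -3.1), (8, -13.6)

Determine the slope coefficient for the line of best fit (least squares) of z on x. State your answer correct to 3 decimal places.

-1.664

n = 8, Σx = 50, Σy = -72.9, Σxy = -548, Σx² = 368
Sxx = Σx² − (Σx)²/n = 368 − 312.5 = 55.5
Sxy = Σxy − (Σx)(Σy)/n = -548 − (-455.625) = -92.375
b = Sxy/Sxx = -92.375/55.5 = -1.664414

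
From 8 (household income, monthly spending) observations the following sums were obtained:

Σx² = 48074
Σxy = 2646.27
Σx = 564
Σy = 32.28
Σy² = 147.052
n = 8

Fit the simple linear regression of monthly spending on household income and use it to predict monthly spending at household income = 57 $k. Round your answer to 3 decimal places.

Sxx = Σx² − (Σx)²/n = 48074 − 39762 = 8312
Sxy = Σxy − (Σx)(Σy)/n = 2646.27 − 2275.74 = 370.53
b = Sxy/Sxx = 370.53/8312 = 0.044578
a = ȳ − b·x̄ = 4.035 − 0.044578·70.5 = 0.892271
ŷ(57) = a + b·57 = 0.892271 + 0.044578·57 = 3.433201

3.433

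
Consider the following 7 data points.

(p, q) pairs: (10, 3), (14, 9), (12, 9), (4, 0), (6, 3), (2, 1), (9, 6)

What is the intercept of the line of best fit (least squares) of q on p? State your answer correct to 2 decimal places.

n = 7, Σx = 57, Σy = 31, Σxy = 338, Σx² = 577
Sxx = Σx² − (Σx)²/n = 577 − 464.142857 = 112.857143
Sxy = Σxy − (Σx)(Σy)/n = 338 − 252.428571 = 85.571429
b = Sxy/Sxx = 85.571429/112.857143 = 0.758228
a = ȳ − b·x̄ = 4.428571 − 0.758228·8.142857 = -1.745570

-1.75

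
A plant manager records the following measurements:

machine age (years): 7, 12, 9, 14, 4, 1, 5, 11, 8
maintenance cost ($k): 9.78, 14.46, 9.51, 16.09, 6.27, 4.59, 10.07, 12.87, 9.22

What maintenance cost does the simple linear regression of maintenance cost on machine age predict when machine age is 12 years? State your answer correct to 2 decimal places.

n = 9, Σx = 71, Σy = 92.86, Σxy = 848.18, Σx² = 697
Sxx = Σx² − (Σx)²/n = 697 − 560.111111 = 136.888889
Sxy = Σxy − (Σx)(Σy)/n = 848.18 − 732.562222 = 115.617778
b = Sxy/Sxx = 115.617778/136.888889 = 0.844610
a = ȳ − b·x̄ = 10.317778 − 0.844610·7.888889 = 3.654740
ŷ(12) = a + b·12 = 3.654740 + 0.844610·12 = 13.790065

13.79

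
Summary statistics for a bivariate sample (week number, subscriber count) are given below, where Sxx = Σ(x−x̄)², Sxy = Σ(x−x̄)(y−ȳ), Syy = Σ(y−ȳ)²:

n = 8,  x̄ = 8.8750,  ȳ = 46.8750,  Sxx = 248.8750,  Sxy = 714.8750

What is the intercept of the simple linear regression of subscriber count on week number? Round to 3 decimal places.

21.382

b = Sxy/Sxx = 714.875/248.875 = 2.872426
a = ȳ − b·x̄ = 46.875 − 2.872426·8.875 = 21.382220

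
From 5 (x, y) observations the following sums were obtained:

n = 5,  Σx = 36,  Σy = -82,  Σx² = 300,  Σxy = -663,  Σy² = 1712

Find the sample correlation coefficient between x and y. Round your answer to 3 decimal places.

Sxx = Σx² − (Σx)²/n = 300 − 259.2 = 40.8
Sxy = Σxy − (Σx)(Σy)/n = -663 − (-590.4) = -72.6
Syy = Σy² − (Σy)²/n = 1712 − 1344.8 = 367.2
r = Sxy/√(Sxx·Syy) = -72.6/√(14981.76) = -72.6/122.400000 = -0.593137

-0.593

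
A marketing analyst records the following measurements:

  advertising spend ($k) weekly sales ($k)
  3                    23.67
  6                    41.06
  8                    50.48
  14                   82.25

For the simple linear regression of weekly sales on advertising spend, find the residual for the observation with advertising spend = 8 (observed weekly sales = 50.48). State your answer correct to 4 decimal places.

-0.2070

n = 4, Σx = 31, Σy = 197.46, Σxy = 1872.71, Σx² = 305
Sxx = Σx² − (Σx)²/n = 305 − 240.25 = 64.75
Sxy = Σxy − (Σx)(Σy)/n = 1872.71 − 1530.315 = 342.395
b = Sxy/Sxx = 342.395/64.75 = 5.287954
a = ȳ − b·x̄ = 49.365 − 5.287954·7.75 = 8.383359
ŷ(8) = 8.383359 + 5.287954·8 = 50.686988
residual = y − ŷ = 50.48 − 50.686988 = -0.206988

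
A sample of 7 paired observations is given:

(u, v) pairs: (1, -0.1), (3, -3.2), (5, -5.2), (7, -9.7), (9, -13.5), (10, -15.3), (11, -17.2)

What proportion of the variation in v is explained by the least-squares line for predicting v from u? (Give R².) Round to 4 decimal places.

0.9915

n = 7, Σx = 46, Σy = -64.2, Σxy = -567.3, Σx² = 386, Σy² = 843.56
Sxx = Σx² − (Σx)²/n = 386 − 302.285714 = 83.714286
Sxy = Σxy − (Σx)(Σy)/n = -567.3 − (-421.885714) = -145.414286
Syy = Σy² − (Σy)²/n = 843.56 − 588.805714 = 254.754286
R² = Sxy²/(Sxx·Syy) = (-145.414286)²/(83.714286·254.754286) = 0.991501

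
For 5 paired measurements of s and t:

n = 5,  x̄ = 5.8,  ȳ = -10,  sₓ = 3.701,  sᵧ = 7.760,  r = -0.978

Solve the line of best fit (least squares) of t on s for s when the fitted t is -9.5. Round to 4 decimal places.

5.5562

b = r · sᵧ/sₓ = -0.978 · 7.76/3.701 = -2.050603
a = ȳ − b·x̄ = -10 − (-2.050603)·5.8 = 1.893495
Set a + b·x = -9.5: x = (-9.5 − 1.893495) / (-2.050603) = 5.556169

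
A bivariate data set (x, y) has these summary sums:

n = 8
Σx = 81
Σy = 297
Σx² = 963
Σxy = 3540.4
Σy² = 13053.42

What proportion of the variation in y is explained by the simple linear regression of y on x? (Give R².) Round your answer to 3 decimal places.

Sxx = Σx² − (Σx)²/n = 963 − 820.125 = 142.875
Sxy = Σxy − (Σx)(Σy)/n = 3540.4 − 3007.125 = 533.275
Syy = Σy² − (Σy)²/n = 13053.42 − 11026.125 = 2027.295
R² = Sxy²/(Sxx·Syy) = (533.275)²/(142.875·2027.295) = 0.981814

0.982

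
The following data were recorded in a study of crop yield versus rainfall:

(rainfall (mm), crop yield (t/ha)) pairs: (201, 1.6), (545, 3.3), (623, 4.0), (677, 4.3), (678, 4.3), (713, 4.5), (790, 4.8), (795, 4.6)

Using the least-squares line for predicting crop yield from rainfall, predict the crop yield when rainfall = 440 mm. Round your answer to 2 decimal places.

2.91

n = 8, Σx = 5022, Σy = 31.4, Σxy = 21096.1, Σx² = 3408062
Sxx = Σx² − (Σx)²/n = 3408062 − 3152560.5 = 255501.5
Sxy = Σxy − (Σx)(Σy)/n = 21096.1 − 19711.35 = 1384.75
b = Sxy/Sxx = 1384.75/255501.5 = 0.005420
a = ȳ − b·x̄ = 3.925 − 0.005420·627.75 = 0.522762
ŷ(440) = a + b·440 = 0.522762 + 0.005420·440 = 2.907445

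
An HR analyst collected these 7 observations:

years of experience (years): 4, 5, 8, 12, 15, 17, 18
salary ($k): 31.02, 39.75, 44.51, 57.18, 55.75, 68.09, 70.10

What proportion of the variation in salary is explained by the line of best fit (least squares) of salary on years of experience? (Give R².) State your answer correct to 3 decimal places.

0.948

n = 7, Σx = 79, Σy = 366.4, Σxy = 4620.65, Σx² = 1087, Σy² = 20451.316
Sxx = Σx² − (Σx)²/n = 1087 − 891.571429 = 195.428571
Sxy = Σxy − (Σx)(Σy)/n = 4620.65 − 4135.085714 = 485.564286
Syy = Σy² − (Σy)²/n = 20451.316 − 19178.422857 = 1272.893143
R² = Sxy²/(Sxx·Syy) = (485.564286)²/(195.428571·1272.893143) = 0.947793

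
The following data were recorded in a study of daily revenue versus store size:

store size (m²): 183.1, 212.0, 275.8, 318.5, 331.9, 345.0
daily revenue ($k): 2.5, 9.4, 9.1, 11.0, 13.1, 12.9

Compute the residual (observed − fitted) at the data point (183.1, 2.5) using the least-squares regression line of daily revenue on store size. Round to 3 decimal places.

-2.290

n = 6, Σx = 1666.3, Σy = 58, Σxy = 17262.22, Σx² = 485160.11
Sxx = Σx² − (Σx)²/n = 485160.11 − 462759.281667 = 22400.828333
Sxy = Σxy − (Σx)(Σy)/n = 17262.22 − 16107.566667 = 1154.653333
b = Sxy/Sxx = 1154.653333/22400.828333 = 0.051545
a = ȳ − b·x̄ = 9.666667 − 0.051545·277.716667 = -4.648272
ŷ(183.1) = -4.648272 + 0.051545·183.1 = 4.789639
residual = y − ŷ = 2.5 − 4.789639 = -2.289639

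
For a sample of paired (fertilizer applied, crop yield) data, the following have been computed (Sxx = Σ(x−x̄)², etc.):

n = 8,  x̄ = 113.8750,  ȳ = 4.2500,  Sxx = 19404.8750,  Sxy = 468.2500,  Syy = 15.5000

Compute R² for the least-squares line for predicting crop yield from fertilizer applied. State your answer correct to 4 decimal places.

R² = Sxy²/(Sxx·Syy) = (468.25)²/(19404.875·15.5) = 0.728976

0.7290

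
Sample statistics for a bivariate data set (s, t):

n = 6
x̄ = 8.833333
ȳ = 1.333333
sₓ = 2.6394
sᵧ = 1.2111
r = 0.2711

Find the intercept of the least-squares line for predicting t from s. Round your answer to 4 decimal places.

0.2345

b = r · sᵧ/sₓ = 0.2711 · 1.2111/2.6394 = 0.124395
a = ȳ − b·x̄ = 1.333333 − 0.124395·8.833333 = 0.234507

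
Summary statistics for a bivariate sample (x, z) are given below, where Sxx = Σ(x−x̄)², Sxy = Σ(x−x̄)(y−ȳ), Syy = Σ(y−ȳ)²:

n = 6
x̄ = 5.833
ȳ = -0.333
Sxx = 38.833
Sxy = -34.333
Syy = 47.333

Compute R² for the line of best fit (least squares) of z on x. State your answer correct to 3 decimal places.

0.641

R² = Sxy²/(Sxx·Syy) = (-34.333)²/(38.833·47.333) = 0.641296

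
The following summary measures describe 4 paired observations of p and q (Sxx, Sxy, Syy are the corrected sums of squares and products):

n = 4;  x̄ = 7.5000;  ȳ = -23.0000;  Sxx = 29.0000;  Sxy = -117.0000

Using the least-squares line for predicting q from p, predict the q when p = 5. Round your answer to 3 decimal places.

b = Sxy/Sxx = -117/29 = -4.034483
a = ȳ − b·x̄ = -23 − (-4.034483)·7.5 = 7.258621
ŷ(5) = a + b·5 = 7.258621 + (-4.034483)·5 = -12.913793

-12.914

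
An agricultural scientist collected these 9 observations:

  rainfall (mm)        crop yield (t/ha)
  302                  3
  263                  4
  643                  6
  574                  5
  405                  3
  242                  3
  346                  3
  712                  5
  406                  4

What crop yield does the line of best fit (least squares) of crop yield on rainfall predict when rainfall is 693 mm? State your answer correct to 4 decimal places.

5.4247

n = 9, Σx = 3893, Σy = 36, Σxy = 16849, Σx² = 1917383
Sxx = Σx² − (Σx)²/n = 1917383 − 1683938.777778 = 233444.222222
Sxy = Σxy − (Σx)(Σy)/n = 16849 − 15572 = 1277
b = Sxy/Sxx = 1277/233444.222222 = 0.005470
a = ȳ − b·x̄ = 4 − 0.005470·432.555556 = 1.633810
ŷ(693) = a + b·693 = 1.633810 + 0.005470·693 = 5.424698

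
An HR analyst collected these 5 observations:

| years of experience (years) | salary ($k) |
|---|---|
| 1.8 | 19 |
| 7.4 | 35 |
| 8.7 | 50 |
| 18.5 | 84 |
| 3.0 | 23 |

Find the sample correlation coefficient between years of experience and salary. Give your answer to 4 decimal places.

n = 5, Σx = 39.4, Σy = 211, Σxy = 2351.2, Σx² = 484.94, Σy² = 11671
Sxx = Σx² − (Σx)²/n = 484.94 − 310.472 = 174.468
Sxy = Σxy − (Σx)(Σy)/n = 2351.2 − 1662.68 = 688.52
Syy = Σy² − (Σy)²/n = 11671 − 8904.2 = 2766.8
r = Sxy/√(Sxx·Syy) = 688.52/√(482718.0624) = 688.52/694.779146 = 0.990991

0.9910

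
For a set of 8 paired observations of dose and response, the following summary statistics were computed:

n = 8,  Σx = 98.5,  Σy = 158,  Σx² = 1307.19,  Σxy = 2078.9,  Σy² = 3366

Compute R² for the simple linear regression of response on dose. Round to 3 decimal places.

Sxx = Σx² − (Σx)²/n = 1307.19 − 1212.78125 = 94.40875
Sxy = Σxy − (Σx)(Σy)/n = 2078.9 − 1945.375 = 133.525
Syy = Σy² − (Σy)²/n = 3366 − 3120.5 = 245.5
R² = Sxy²/(Sxx·Syy) = (133.525)²/(94.40875·245.5) = 0.769239

0.769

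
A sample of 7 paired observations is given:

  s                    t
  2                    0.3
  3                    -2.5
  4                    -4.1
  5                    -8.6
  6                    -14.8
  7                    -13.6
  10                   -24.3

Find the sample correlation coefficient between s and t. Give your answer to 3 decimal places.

-0.985

n = 7, Σx = 37, Σy = -67.6, Σxy = -493.3, Σx² = 239, Σy² = 1091.6
Sxx = Σx² − (Σx)²/n = 239 − 195.571429 = 43.428571
Sxy = Σxy − (Σx)(Σy)/n = -493.3 − (-357.314286) = -135.985714
Syy = Σy² − (Σy)²/n = 1091.6 − 652.822857 = 438.777143
r = Sxy/√(Sxx·Syy) = -135.985714/√(19055.464490) = -135.985714/138.041532 = -0.985107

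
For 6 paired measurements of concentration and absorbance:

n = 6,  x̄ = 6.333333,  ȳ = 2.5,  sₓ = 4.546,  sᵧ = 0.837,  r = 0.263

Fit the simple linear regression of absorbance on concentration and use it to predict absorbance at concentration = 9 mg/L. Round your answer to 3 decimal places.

2.629

b = r · sᵧ/sₓ = 0.263 · 0.837/4.546 = 0.048423
a = ȳ − b·x̄ = 2.5 − 0.048423·6.333333 = 2.193321
ŷ(9) = a + b·9 = 2.193321 + 0.048423·9 = 2.629128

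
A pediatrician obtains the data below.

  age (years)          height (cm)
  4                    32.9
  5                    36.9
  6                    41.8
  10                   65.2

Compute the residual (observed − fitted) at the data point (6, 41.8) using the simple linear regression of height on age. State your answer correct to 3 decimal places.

n = 4, Σx = 25, Σy = 176.8, Σxy = 1218.9, Σx² = 177
Sxx = Σx² − (Σx)²/n = 177 − 156.25 = 20.75
Sxy = Σxy − (Σx)(Σy)/n = 1218.9 − 1105 = 113.9
b = Sxy/Sxx = 113.9/20.75 = 5.489157
a = ȳ − b·x̄ = 44.2 − 5.489157·6.25 = 9.892771
ŷ(6) = 9.892771 + 5.489157·6 = 42.827711
residual = y − ŷ = 41.8 − 42.827711 = -1.027711

-1.028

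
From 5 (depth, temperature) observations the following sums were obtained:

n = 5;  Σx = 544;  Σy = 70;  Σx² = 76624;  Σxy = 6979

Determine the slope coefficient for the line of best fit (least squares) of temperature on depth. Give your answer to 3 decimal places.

Sxx = Σx² − (Σx)²/n = 76624 − 59187.2 = 17436.8
Sxy = Σxy − (Σx)(Σy)/n = 6979 − 7616 = -637
b = Sxy/Sxx = -637/17436.8 = -0.036532

-0.037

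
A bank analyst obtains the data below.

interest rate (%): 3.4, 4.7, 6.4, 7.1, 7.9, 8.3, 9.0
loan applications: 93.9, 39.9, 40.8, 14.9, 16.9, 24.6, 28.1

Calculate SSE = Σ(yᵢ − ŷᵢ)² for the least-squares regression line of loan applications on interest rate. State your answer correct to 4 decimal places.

1446.1550

n = 7, Σx = 46.8, Σy = 259.1, Σxy = 1464.29, Σx² = 337.32, Σy² = 13976.25
Sxx = Σx² − (Σx)²/n = 337.32 − 312.891429 = 24.428571
Sxy = Σxy − (Σx)(Σy)/n = 1464.29 − 1732.268571 = -267.978571
Syy = Σy² − (Σy)²/n = 13976.25 − 9590.401429 = 4385.848571
b = Sxy/Sxx = -267.978571/24.428571 = -10.969883
SSE = Syy − b·Sxy = 4385.848571 − (-10.969883)·(-267.978571) = 1446.154985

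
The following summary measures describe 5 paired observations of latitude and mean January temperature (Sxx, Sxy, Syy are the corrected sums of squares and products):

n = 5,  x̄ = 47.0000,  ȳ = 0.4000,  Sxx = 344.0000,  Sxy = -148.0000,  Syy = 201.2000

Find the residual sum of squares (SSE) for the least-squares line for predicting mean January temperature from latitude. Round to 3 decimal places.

b = Sxy/Sxx = -148/344 = -0.430233
SSE = Syy − b·Sxy = 201.2 − (-0.430233)·(-148) = 137.525581

137.526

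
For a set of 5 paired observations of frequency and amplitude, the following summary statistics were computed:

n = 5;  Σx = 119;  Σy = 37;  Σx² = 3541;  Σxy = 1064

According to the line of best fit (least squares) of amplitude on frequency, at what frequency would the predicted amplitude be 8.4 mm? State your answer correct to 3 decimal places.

Sxx = Σx² − (Σx)²/n = 3541 − 2832.2 = 708.8
Sxy = Σxy − (Σx)(Σy)/n = 1064 − 880.6 = 183.4
b = Sxy/Sxx = 183.4/708.8 = 0.258747
a = ȳ − b·x̄ = 7.4 − 0.258747·23.8 = 1.241817
Set a + b·x = 8.4: x = (8.4 − 1.241817) / 0.258747 = 27.664776

27.665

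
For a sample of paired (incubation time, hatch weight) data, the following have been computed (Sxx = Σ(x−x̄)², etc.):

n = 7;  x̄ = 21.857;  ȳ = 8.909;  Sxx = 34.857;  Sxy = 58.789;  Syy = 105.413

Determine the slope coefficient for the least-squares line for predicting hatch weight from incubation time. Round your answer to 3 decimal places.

b = Sxy/Sxx = 58.789/34.857 = 1.686577

1.687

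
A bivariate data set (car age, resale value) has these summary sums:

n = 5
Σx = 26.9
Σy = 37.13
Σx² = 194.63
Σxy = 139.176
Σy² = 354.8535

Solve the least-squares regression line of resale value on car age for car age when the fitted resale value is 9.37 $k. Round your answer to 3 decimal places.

Sxx = Σx² − (Σx)²/n = 194.63 − 144.722 = 49.908
Sxy = Σxy − (Σx)(Σy)/n = 139.176 − 199.7594 = -60.5834
b = Sxy/Sxx = -60.5834/49.908 = -1.213902
a = ȳ − b·x̄ = 7.426 − (-1.213902)·5.38 = 13.956790
Set a + b·x = 9.37: x = (9.37 − 13.956790) / (-1.213902) = 3.778552

3.779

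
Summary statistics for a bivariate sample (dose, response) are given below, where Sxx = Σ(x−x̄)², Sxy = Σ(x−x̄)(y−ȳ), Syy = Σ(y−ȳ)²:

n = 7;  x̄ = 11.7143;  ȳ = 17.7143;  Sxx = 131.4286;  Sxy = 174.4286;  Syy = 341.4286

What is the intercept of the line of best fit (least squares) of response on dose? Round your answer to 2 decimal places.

2.17

b = Sxy/Sxx = 174.4286/131.4286 = 1.327174
a = ȳ − b·x̄ = 17.7143 − 1.327174·11.7143 = 2.167387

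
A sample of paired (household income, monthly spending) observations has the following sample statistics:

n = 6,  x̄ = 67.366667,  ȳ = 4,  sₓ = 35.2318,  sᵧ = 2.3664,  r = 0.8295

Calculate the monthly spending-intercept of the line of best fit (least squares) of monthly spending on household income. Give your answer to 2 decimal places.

b = r · sᵧ/sₓ = 0.8295 · 2.3664/35.2318 = 0.055715
a = ȳ − b·x̄ = 4 − 0.055715·67.366667 = 0.246687

0.25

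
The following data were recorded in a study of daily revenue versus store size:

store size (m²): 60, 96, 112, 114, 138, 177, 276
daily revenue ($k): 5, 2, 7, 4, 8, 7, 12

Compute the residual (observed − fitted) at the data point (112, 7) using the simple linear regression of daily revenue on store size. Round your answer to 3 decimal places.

1.602

n = 7, Σx = 973, Σy = 45, Σxy = 7387, Σx² = 164905
Sxx = Σx² − (Σx)²/n = 164905 − 135247 = 29658
Sxy = Σxy − (Σx)(Σy)/n = 7387 − 6255 = 1132
b = Sxy/Sxx = 1132/29658 = 0.038168
a = ȳ − b·x̄ = 6.428571 − 0.038168·139 = 1.123156
ŷ(112) = 1.123156 + 0.038168·112 = 5.398023
residual = y − ŷ = 7 − 5.398023 = 1.601977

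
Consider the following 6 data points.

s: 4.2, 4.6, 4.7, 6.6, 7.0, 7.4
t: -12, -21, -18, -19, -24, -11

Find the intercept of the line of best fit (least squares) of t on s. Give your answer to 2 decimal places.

n = 6, Σx = 34.5, Σy = -105, Σxy = -606.4, Σx² = 208.21
Sxx = Σx² − (Σx)²/n = 208.21 − 198.375 = 9.835
Sxy = Σxy − (Σx)(Σy)/n = -606.4 − (-603.75) = -2.65
b = Sxy/Sxx = -2.65/9.835 = -0.269446
a = ȳ − b·x̄ = -17.5 − (-0.269446)·5.75 = -15.950686

-15.95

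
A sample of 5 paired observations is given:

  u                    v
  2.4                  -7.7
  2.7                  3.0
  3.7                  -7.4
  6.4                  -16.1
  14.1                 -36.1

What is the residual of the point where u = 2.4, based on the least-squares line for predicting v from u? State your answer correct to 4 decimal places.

-4.8031

n = 5, Σx = 29.3, Σy = -64.3, Σxy = -649.81, Σx² = 266.51
Sxx = Σx² − (Σx)²/n = 266.51 − 171.698 = 94.812
Sxy = Σxy − (Σx)(Σy)/n = -649.81 − (-376.798) = -273.012
b = Sxy/Sxx = -273.012/94.812 = -2.879509
a = ȳ − b·x̄ = -12.86 − (-2.879509)·5.86 = 4.013922
ŷ(2.4) = 4.013922 + (-2.879509)·2.4 = -2.896899
residual = y − ŷ = -7.7 − (-2.896899) = -4.803101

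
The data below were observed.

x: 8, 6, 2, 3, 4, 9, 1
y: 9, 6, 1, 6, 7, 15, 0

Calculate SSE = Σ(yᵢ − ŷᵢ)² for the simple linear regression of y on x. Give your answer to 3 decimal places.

25.425

n = 7, Σx = 33, Σy = 44, Σxy = 291, Σx² = 211, Σy² = 428
Sxx = Σx² − (Σx)²/n = 211 − 155.571429 = 55.428571
Sxy = Σxy − (Σx)(Σy)/n = 291 − 207.428571 = 83.571429
Syy = Σy² − (Σy)²/n = 428 − 276.571429 = 151.428571
b = Sxy/Sxx = 83.571429/55.428571 = 1.507732
SSE = Syy − b·Sxy = 151.428571 − 1.507732·83.571429 = 25.425258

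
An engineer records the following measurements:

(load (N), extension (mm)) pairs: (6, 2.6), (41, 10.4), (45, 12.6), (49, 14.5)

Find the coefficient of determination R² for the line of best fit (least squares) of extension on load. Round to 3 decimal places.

n = 4, Σx = 141, Σy = 40.1, Σxy = 1719.5, Σx² = 6143, Σy² = 483.93
Sxx = Σx² − (Σx)²/n = 6143 − 4970.25 = 1172.75
Sxy = Σxy − (Σx)(Σy)/n = 1719.5 − 1413.525 = 305.975
Syy = Σy² − (Σy)²/n = 483.93 − 402.0025 = 81.9275
R² = Sxy²/(Sxx·Syy) = (305.975)²/(1172.75·81.9275) = 0.974399

0.974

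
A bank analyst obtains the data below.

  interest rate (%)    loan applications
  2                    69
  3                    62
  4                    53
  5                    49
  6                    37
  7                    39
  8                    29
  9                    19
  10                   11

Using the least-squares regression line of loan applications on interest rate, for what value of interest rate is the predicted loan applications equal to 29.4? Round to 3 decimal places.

n = 9, Σx = 54, Σy = 368, Σxy = 1789, Σx² = 384
Sxx = Σx² − (Σx)²/n = 384 − 324 = 60
Sxy = Σxy − (Σx)(Σy)/n = 1789 − 2208 = -419
b = Sxy/Sxx = -419/60 = -6.983333
a = ȳ − b·x̄ = 40.888889 − (-6.983333)·6 = 82.788889
Set a + b·x = 29.4: x = (29.4 − 82.788889) / (-6.983333) = 7.645187

7.645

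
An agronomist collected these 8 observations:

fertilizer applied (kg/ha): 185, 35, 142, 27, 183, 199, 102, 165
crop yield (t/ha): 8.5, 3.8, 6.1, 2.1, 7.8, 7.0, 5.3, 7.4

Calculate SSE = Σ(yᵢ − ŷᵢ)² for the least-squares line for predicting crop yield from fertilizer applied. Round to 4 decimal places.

3.1956

n = 8, Σx = 1038, Σy = 48, Σxy = 7210.4, Σx² = 167062, Σy² = 321
Sxx = Σx² − (Σx)²/n = 167062 − 134680.5 = 32381.5
Sxy = Σxy − (Σx)(Σy)/n = 7210.4 − 6228 = 982.4
Syy = Σy² − (Σy)²/n = 321 − 288 = 33
b = Sxy/Sxx = 982.4/32381.5 = 0.030338
SSE = Syy − b·Sxy = 33 − 0.030338·982.4 = 3.195644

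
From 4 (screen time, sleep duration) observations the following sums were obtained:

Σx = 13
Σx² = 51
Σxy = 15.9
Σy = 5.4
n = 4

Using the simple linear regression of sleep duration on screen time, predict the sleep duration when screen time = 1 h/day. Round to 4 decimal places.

Sxx = Σx² − (Σx)²/n = 51 − 42.25 = 8.75
Sxy = Σxy − (Σx)(Σy)/n = 15.9 − 17.55 = -1.65
b = Sxy/Sxx = -1.65/8.75 = -0.188571
a = ȳ − b·x̄ = 1.35 − (-0.188571)·3.25 = 1.962857
ŷ(1) = a + b·1 = 1.962857 + (-0.188571)·1 = 1.774286

1.7743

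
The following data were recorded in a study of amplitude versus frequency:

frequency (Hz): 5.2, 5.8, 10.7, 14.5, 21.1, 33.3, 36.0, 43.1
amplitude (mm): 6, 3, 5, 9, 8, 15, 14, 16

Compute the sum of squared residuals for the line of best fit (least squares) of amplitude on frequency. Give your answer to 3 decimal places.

n = 8, Σx = 169.7, Σy = 76, Σxy = 2094.5, Σx² = 5093.13, Σy² = 892
Sxx = Σx² − (Σx)²/n = 5093.13 − 3599.76125 = 1493.36875
Sxy = Σxy − (Σx)(Σy)/n = 2094.5 − 1612.15 = 482.35
Syy = Σy² − (Σy)²/n = 892 − 722 = 170
b = Sxy/Sxx = 482.35/1493.36875 = 0.322995
SSE = Syy − b·Sxy = 170 − 0.322995·482.35 = 14.203568

14.204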